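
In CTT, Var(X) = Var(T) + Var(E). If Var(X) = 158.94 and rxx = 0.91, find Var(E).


var_true = rxx * var_obs = 0.91 * 158.94 = 144.6354
var_error = var_obs - var_true
var_error = 158.94 - 144.6354
var_error = 14.3046

14.3046


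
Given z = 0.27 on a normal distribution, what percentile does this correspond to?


CDF(z) = 0.5 * (1 + erf(z/sqrt(2)))
erf(0.1909) = 0.2128
CDF = 0.6064
Percentile rank = 0.6064 * 100 = 60.64

60.64


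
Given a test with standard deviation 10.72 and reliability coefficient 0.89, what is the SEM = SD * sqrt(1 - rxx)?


SEM = SD * sqrt(1 - rxx)
SEM = 10.72 * sqrt(1 - 0.89)
SEM = 10.72 * sqrt(0.11) = 10.72 * 0.331662
SEM = 3.5554

3.5554


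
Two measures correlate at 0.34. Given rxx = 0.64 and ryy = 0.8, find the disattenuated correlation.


r_corrected = rxy / sqrt(rxx * ryy)
= 0.34 / sqrt(0.64 * 0.8)
= 0.34 / sqrt(0.512)
= 0.34 / 0.715542
r_corrected = 0.4752

0.4752


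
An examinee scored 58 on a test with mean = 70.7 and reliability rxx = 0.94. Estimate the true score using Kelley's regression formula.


T_est = rxx * X + (1 - rxx) * mean
T_est = 0.94 * 58 + 0.06 * 70.7
T_est = 54.52 + 4.242
T_est = 58.762

58.762


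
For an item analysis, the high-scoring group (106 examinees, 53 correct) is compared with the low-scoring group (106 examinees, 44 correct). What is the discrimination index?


p_upper = 53/106 = 0.5
p_lower = 44/106 = 0.4151
D = 0.5 - 0.4151 = 0.0849

0.0849


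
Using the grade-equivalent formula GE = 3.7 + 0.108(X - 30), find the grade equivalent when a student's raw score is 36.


raw - median = 36 - 30 = 6
slope * diff = 0.108 * 6 = 0.648
GE = 3.7 + 0.648
GE = 4.348

4.348


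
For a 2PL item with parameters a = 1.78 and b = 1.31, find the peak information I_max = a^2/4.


For 2PL, max info at theta = b = 1.31
I_max = a^2 / 4 = 1.78^2 / 4
= 3.1684 / 4
I_max = 0.7921

0.7921


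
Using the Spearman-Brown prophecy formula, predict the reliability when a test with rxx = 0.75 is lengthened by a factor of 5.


r_new = (n * rxx) / (1 + (n-1) * rxx)
r_new = (5 * 0.75) / (1 + 4 * 0.75)
r_new = 3.75 / 4.0
r_new = 0.9375

0.9375


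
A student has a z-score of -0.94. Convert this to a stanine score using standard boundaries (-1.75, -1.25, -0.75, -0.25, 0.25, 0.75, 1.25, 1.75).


Stanine boundaries: [-1.75, -1.25, -0.75, -0.25, 0.25, 0.75, 1.25, 1.75]
z = -0.94
Check each boundary:
  z >= -1.75 -> could be stanine 2
  z >= -1.25 -> could be stanine 3
  z < -0.75
  z < -0.25
  z < 0.25
  z < 0.75
  z < 1.25
  z < 1.75
Highest qualifying boundary gives stanine = 3

3


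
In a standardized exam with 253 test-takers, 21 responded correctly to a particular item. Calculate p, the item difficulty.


Item difficulty p = number correct / total examinees
p = 21 / 253
p = 0.083

0.083


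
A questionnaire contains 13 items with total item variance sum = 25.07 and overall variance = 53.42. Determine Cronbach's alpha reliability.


alpha = (k/(k-1)) * (1 - sum(si^2)/s_total^2)
= (13/12) * (1 - 25.07/53.42)
alpha = 0.5749

0.5749


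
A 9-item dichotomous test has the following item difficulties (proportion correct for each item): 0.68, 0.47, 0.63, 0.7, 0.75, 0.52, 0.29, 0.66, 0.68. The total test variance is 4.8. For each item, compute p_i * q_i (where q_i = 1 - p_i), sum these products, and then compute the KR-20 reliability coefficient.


For each item, compute p_i * q_i:
  Item 1: 0.68 * 0.32 = 0.2176
  Item 2: 0.47 * 0.53 = 0.2491
  Item 3: 0.63 * 0.37 = 0.2331
  Item 4: 0.7 * 0.3 = 0.21
  Item 5: 0.75 * 0.25 = 0.1875
  Item 6: 0.52 * 0.48 = 0.2496
  Item 7: 0.29 * 0.71 = 0.2059
  Item 8: 0.66 * 0.34 = 0.2244
  Item 9: 0.68 * 0.32 = 0.2176
Sum(p_i * q_i) = 0.2176 + 0.2491 + 0.2331 + 0.21 + 0.1875 + 0.2496 + 0.2059 + 0.2244 + 0.2176 = 1.9948
KR-20 = (k/(k-1)) * (1 - Sum(p_i*q_i) / Var_total)
= (9/8) * (1 - 1.9948/4.8)
= 1.125 * 0.5844
KR-20 = 0.6575

0.6575


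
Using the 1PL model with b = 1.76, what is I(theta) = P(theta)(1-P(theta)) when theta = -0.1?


P = 1/(1+exp(-(-0.1-1.76))) = 0.1347
I = P*(1-P) = 0.1347 * 0.8653
I = 0.1166

0.1166


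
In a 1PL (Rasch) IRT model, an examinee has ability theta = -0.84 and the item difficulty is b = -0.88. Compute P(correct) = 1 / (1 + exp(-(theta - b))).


theta - b = -0.84 - -0.88 = 0.04
exp(-(theta - b)) = exp(-0.04) = 0.9608
P = 1 / (1 + 0.9608)
P = 0.51

0.51


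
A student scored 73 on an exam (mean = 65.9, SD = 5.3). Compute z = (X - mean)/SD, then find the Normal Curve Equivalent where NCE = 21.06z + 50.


z = (X - mean) / SD = (73 - 65.9) / 5.3
z = 7.1 / 5.3
z = 1.3396
NCE = NCE = 21.06z + 50
Carry z at full precision (z = 7.1 / 5.3) into the conversion:
NCE = 21.06 * (7.1 / 5.3) + 50 = 149.526 / 5.3 + 50
NCE = 28.2125 + 50
NCE = 78.2125

78.2125


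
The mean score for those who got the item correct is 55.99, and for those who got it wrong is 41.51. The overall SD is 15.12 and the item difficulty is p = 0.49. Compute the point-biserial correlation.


q = 1 - p = 0.51
rpb = ((M1 - M0) / SD) * sqrt(p * q)
rpb = ((55.99 - 41.51) / 15.12) * sqrt(0.49 * 0.51)
rpb = 0.4787

0.4787


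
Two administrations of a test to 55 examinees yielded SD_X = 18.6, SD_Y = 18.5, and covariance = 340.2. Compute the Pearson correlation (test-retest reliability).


r = cov(X,Y) / (SD_X * SD_Y)
r = 340.2 / (18.6 * 18.5)
r = 340.2 / 344.1
r = 0.9887

0.9887


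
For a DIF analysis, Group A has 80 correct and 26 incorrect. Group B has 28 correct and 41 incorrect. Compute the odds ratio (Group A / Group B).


Odds_A = 80/26 = 3.0769
Odds_B = 28/41 = 0.6829
OR = Odds_A / Odds_B = 3.0769 / 0.6829
Exactly, OR = (80 * 41) / (26 * 28) = 3280 / 728
OR = 4.5055

4.5055


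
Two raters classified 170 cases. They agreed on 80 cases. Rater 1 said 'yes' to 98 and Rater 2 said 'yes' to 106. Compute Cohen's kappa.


P_o = 80/170 = 0.470588
P_e = (98*106 + 72*64) / 28900 = 0.518893
kappa = (P_o - P_e) / (1 - P_e)
kappa = (0.470588 - 0.518893) / (1 - 0.518893)
kappa = -0.1004

-0.1004


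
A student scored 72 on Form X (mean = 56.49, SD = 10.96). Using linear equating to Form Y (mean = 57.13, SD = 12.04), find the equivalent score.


slope = SD_Y / SD_X = 12.04 / 10.96 ~ 1.0985
intercept = mean_Y - slope * mean_X = 57.13 - (12.04 / 10.96) * 56.49 ~ -4.9265
Y = slope * X + intercept. To avoid rounding drift from the rounded slope/intercept, evaluate the equivalent form Y = mean_Y + SD_Y * (X - mean_X) / SD_X at full precision:
Y = 57.13 + 12.04 * (72 - 56.49) / 10.96
Y = 57.13 + 12.04 * 15.51 / 10.96
Y = 57.13 + 186.7404 / 10.96
Y = 57.13 + 17.0384
Y = 74.1684

74.1684


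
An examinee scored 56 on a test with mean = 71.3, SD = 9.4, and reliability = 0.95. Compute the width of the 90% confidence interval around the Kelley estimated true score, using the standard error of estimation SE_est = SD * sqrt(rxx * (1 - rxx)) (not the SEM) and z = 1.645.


True score estimate = 0.95*56 + 0.05*71.3 = 56.765
SE_est = SD * sqrt(rxx * (1 - rxx)) = 9.4 * sqrt(0.95 * 0.05) = 9.4 * sqrt(0.0475) = 2.048683
CI = T_est +/- z * SE_est, so width = 2 * z * SE_est = 2 * 1.645 * 2.048683
Width = 6.7402

6.7402


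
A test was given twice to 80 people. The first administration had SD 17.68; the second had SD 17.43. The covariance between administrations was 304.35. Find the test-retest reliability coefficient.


r = cov(X,Y) / (SD_X * SD_Y)
r = 304.35 / (17.68 * 17.43)
r = 304.35 / 308.1624
r = 0.9876

0.9876


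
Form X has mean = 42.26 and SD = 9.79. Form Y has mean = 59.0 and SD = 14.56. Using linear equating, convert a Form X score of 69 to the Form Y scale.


slope = SD_Y / SD_X = 14.56 / 9.79 ~ 1.4872
intercept = mean_Y - slope * mean_X = 59.0 - (14.56 / 9.79) * 42.26 ~ -3.8504
Y = slope * X + intercept. To avoid rounding drift from the rounded slope/intercept, evaluate the equivalent form Y = mean_Y + SD_Y * (X - mean_X) / SD_X at full precision:
Y = 59.0 + 14.56 * (69 - 42.26) / 9.79
Y = 59.0 + 14.56 * 26.74 / 9.79
Y = 59.0 + 389.3344 / 9.79
Y = 59.0 + 39.7686
Y = 98.7686

98.7686


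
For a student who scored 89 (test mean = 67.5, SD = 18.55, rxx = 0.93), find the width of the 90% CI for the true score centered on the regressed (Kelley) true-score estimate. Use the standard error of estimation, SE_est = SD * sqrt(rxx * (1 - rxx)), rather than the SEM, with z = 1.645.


True score estimate = 0.93*89 + 0.07*67.5 = 87.495
SE_est = SD * sqrt(rxx * (1 - rxx)) = 18.55 * sqrt(0.93 * 0.07) = 18.55 * sqrt(0.0651) = 4.732977
CI = T_est +/- z * SE_est, so width = 2 * z * SE_est = 2 * 1.645 * 4.732977
Width = 15.5715

15.5715


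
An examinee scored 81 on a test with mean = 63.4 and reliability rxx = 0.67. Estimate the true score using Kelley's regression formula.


T_est = rxx * X + (1 - rxx) * mean
T_est = 0.67 * 81 + 0.33 * 63.4
T_est = 54.27 + 20.922
T_est = 75.192

75.192


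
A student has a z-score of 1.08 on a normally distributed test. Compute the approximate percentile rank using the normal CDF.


CDF(z) = 0.5 * (1 + erf(z/sqrt(2)))
erf(0.7637) = 0.7199
CDF = 0.8599
Percentile rank = 0.8599 * 100 = 85.99

85.99


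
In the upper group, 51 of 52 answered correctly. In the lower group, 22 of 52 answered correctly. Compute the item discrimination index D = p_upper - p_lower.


p_upper = 51/52 = 0.9808
p_lower = 22/52 = 0.4231
D = 0.9808 - 0.4231 = 0.5577

0.5577


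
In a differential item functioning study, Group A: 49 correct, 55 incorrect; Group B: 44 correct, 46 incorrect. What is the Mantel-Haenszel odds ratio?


Odds_A = 49/55 = 0.8909
Odds_B = 44/46 = 0.9565
OR = Odds_A / Odds_B = 0.8909 / 0.9565
Exactly, OR = (49 * 46) / (55 * 44) = 2254 / 2420
OR = 0.9314

0.9314


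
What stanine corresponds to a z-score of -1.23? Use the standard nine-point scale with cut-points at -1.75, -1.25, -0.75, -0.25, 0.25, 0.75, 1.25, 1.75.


Stanine boundaries: [-1.75, -1.25, -0.75, -0.25, 0.25, 0.75, 1.25, 1.75]
z = -1.23
Check each boundary:
  z >= -1.75 -> could be stanine 2
  z >= -1.25 -> could be stanine 3
  z < -0.75
  z < -0.25
  z < 0.25
  z < 0.75
  z < 1.25
  z < 1.75
Highest qualifying boundary gives stanine = 3

3


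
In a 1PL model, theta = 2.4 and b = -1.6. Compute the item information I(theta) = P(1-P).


P = 1/(1+exp(-(2.4--1.6))) = 0.982
I = P*(1-P) = 0.982 * 0.018
I = 0.0177

0.0177


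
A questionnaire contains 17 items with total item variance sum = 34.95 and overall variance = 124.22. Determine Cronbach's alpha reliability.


alpha = (k/(k-1)) * (1 - sum(si^2)/s_total^2)
= (17/16) * (1 - 34.95/124.22)
alpha = 0.7636

0.7636


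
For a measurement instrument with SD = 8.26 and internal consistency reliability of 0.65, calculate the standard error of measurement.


SEM = SD * sqrt(1 - rxx)
SEM = 8.26 * sqrt(1 - 0.65)
SEM = 8.26 * sqrt(0.35) = 8.26 * 0.591608
SEM = 4.8867

4.8867


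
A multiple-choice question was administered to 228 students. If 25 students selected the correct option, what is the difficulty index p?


Item difficulty p = number correct / total examinees
p = 25 / 228
p = 0.1096

0.1096


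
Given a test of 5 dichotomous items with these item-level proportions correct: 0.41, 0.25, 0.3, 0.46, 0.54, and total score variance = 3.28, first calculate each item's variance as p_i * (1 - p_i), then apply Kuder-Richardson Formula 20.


For each item, compute p_i * q_i:
  Item 1: 0.41 * 0.59 = 0.2419
  Item 2: 0.25 * 0.75 = 0.1875
  Item 3: 0.3 * 0.7 = 0.21
  Item 4: 0.46 * 0.54 = 0.2484
  Item 5: 0.54 * 0.46 = 0.2484
Sum(p_i * q_i) = 0.2419 + 0.1875 + 0.21 + 0.2484 + 0.2484 = 1.1362
KR-20 = (k/(k-1)) * (1 - Sum(p_i*q_i) / Var_total)
= (5/4) * (1 - 1.1362/3.28)
= 1.25 * 0.6536
KR-20 = 0.817

0.817


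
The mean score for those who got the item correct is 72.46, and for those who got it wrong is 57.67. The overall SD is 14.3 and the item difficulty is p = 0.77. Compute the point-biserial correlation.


q = 1 - p = 0.23
rpb = ((M1 - M0) / SD) * sqrt(p * q)
rpb = ((72.46 - 57.67) / 14.3) * sqrt(0.77 * 0.23)
rpb = 0.4353

0.4353


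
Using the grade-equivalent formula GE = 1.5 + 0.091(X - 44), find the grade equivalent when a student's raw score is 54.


raw - median = 54 - 44 = 10
slope * diff = 0.091 * 10 = 0.91
GE = 1.5 + 0.91
GE = 2.41

2.41


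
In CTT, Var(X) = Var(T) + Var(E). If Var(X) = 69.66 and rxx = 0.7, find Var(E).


var_true = rxx * var_obs = 0.7 * 69.66 = 48.762
var_error = var_obs - var_true
var_error = 69.66 - 48.762
var_error = 20.898

20.898


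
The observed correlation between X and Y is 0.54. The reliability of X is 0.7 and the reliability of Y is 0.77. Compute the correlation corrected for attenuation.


r_corrected = rxy / sqrt(rxx * ryy)
= 0.54 / sqrt(0.7 * 0.77)
= 0.54 / sqrt(0.539)
= 0.54 / 0.734166
r_corrected = 0.7355

0.7355


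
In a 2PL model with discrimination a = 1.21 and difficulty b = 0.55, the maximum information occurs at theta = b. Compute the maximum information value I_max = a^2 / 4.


For 2PL, max info at theta = b = 0.55
I_max = a^2 / 4 = 1.21^2 / 4
= 1.4641 / 4
I_max = 0.366

0.366


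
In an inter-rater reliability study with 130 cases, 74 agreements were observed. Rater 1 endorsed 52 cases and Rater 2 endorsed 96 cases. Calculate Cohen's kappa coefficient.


P_o = 74/130 = 0.569231
P_e = (52*96 + 78*34) / 16900 = 0.452308
kappa = (P_o - P_e) / (1 - P_e)
kappa = (0.569231 - 0.452308) / (1 - 0.452308)
kappa = 0.2135

0.2135


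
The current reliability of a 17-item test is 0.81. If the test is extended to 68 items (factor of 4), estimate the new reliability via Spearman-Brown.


r_new = (n * rxx) / (1 + (n-1) * rxx)
r_new = (4 * 0.81) / (1 + 3 * 0.81)
r_new = 3.24 / 3.43
r_new = 0.9446

0.9446


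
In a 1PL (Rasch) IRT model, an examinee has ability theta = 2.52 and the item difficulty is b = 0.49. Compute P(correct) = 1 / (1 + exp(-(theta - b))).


theta - b = 2.52 - 0.49 = 2.03
exp(-(theta - b)) = exp(-2.03) = 0.1313
P = 1 / (1 + 0.1313)
P = 0.8839

0.8839


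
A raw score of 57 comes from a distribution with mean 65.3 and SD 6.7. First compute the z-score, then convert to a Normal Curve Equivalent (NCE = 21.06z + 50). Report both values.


z = (X - mean) / SD = (57 - 65.3) / 6.7
z = -8.3 / 6.7
z = -1.2388
NCE = NCE = 21.06z + 50
Carry z at full precision (z = -8.3 / 6.7) into the conversion:
NCE = 21.06 * (-8.3 / 6.7) + 50 = -174.798 / 6.7 + 50
NCE = -26.0893 + 50
NCE = 23.9107

23.9107


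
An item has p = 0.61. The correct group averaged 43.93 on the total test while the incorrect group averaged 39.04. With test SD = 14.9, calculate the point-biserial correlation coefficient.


q = 1 - p = 0.39
rpb = ((M1 - M0) / SD) * sqrt(p * q)
rpb = ((43.93 - 39.04) / 14.9) * sqrt(0.61 * 0.39)
rpb = 0.1601

0.1601


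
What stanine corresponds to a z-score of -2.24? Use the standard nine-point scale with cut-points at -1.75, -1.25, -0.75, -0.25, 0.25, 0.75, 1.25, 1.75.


Stanine boundaries: [-1.75, -1.25, -0.75, -0.25, 0.25, 0.75, 1.25, 1.75]
z = -2.24
Check each boundary:
  z < -1.75
  z < -1.25
  z < -0.75
  z < -0.25
  z < 0.25
  z < 0.75
  z < 1.25
  z < 1.75
Highest qualifying boundary gives stanine = 1

1


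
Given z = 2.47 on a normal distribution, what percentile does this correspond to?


CDF(z) = 0.5 * (1 + erf(z/sqrt(2)))
erf(1.7466) = 0.9865
CDF = 0.9932
Percentile rank = 0.9932 * 100 = 99.32

99.32


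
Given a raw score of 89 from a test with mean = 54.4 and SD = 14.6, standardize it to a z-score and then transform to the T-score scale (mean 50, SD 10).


z = (X - mean) / SD = (89 - 54.4) / 14.6
z = 34.6 / 14.6
z = 2.3699
T-score = T = 50 + 10z
Carry z at full precision (z = 34.6 / 14.6) into the conversion:
T-score = 50 + 10 * (34.6 / 14.6) = 50 + 346 / 14.6
T-score = 50 + 23.6986
T-score = 73.6986

73.6986


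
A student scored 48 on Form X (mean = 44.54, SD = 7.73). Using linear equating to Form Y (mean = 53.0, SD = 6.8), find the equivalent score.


slope = SD_Y / SD_X = 6.8 / 7.73 ~ 0.8797
intercept = mean_Y - slope * mean_X = 53.0 - (6.8 / 7.73) * 44.54 ~ 13.8186
Y = slope * X + intercept. To avoid rounding drift from the rounded slope/intercept, evaluate the equivalent form Y = mean_Y + SD_Y * (X - mean_X) / SD_X at full precision:
Y = 53.0 + 6.8 * (48 - 44.54) / 7.73
Y = 53.0 + 6.8 * 3.46 / 7.73
Y = 53.0 + 23.528 / 7.73
Y = 53.0 + 3.0437
Y = 56.0437

56.0437


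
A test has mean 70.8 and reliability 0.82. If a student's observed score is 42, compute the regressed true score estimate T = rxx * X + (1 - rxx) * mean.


T_est = rxx * X + (1 - rxx) * mean
T_est = 0.82 * 42 + 0.18 * 70.8
T_est = 34.44 + 12.744
T_est = 47.184

47.184


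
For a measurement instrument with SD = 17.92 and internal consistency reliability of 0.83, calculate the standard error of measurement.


SEM = SD * sqrt(1 - rxx)
SEM = 17.92 * sqrt(1 - 0.83)
SEM = 17.92 * sqrt(0.17) = 17.92 * 0.412311
SEM = 7.3886

7.3886


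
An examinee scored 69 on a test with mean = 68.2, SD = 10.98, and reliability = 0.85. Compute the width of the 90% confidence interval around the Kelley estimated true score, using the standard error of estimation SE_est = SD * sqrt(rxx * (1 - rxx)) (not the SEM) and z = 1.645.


True score estimate = 0.85*69 + 0.15*68.2 = 68.88
SE_est = SD * sqrt(rxx * (1 - rxx)) = 10.98 * sqrt(0.85 * 0.15) = 10.98 * sqrt(0.1275) = 3.920644
CI = T_est +/- z * SE_est, so width = 2 * z * SE_est = 2 * 1.645 * 3.920644
Width = 12.8989

12.8989


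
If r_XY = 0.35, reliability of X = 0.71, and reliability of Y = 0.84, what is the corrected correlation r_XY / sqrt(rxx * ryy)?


r_corrected = rxy / sqrt(rxx * ryy)
= 0.35 / sqrt(0.71 * 0.84)
= 0.35 / sqrt(0.5964)
= 0.35 / 0.772269
r_corrected = 0.4532

0.4532


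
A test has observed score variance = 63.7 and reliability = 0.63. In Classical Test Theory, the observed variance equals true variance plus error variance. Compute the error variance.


var_true = rxx * var_obs = 0.63 * 63.7 = 40.131
var_error = var_obs - var_true
var_error = 63.7 - 40.131
var_error = 23.569

23.569


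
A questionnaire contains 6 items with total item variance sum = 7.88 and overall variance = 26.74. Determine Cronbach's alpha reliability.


alpha = (k/(k-1)) * (1 - sum(si^2)/s_total^2)
= (6/5) * (1 - 7.88/26.74)
alpha = 0.8464

0.8464


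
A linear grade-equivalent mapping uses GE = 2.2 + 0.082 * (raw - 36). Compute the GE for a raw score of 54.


raw - median = 54 - 36 = 18
slope * diff = 0.082 * 18 = 1.476
GE = 2.2 + 1.476
GE = 3.676

3.676


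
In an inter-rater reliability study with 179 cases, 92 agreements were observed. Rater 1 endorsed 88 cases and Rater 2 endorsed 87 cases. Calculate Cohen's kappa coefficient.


P_o = 92/179 = 0.513966
P_e = (88*87 + 91*92) / 32041 = 0.500234
kappa = (P_o - P_e) / (1 - P_e)
kappa = (0.513966 - 0.500234) / (1 - 0.500234)
kappa = 0.0275

0.0275


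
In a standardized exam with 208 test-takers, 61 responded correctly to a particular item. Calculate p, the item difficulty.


Item difficulty p = number correct / total examinees
p = 61 / 208
p = 0.2933

0.2933


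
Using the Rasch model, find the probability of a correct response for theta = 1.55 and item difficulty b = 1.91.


theta - b = 1.55 - 1.91 = -0.36
exp(-(theta - b)) = exp(0.36) = 1.4333
P = 1 / (1 + 1.4333)
P = 0.411

0.411


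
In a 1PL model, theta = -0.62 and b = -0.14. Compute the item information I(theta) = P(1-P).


P = 1/(1+exp(-(-0.62--0.14))) = 0.3823
I = P*(1-P) = 0.3823 * 0.6177
I = 0.2361

0.2361


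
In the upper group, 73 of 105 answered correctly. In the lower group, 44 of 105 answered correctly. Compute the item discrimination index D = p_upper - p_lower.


p_upper = 73/105 = 0.6952
p_lower = 44/105 = 0.419
D = 0.6952 - 0.419 = 0.2762

0.2762


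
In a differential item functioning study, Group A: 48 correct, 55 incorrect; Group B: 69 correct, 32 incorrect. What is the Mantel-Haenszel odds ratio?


Odds_A = 48/55 = 0.8727
Odds_B = 69/32 = 2.1562
OR = Odds_A / Odds_B = 0.8727 / 2.1562
Exactly, OR = (48 * 32) / (55 * 69) = 1536 / 3795
OR = 0.4047

0.4047


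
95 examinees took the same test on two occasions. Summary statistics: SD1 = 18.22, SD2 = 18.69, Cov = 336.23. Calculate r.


r = cov(X,Y) / (SD_X * SD_Y)
r = 336.23 / (18.22 * 18.69)
r = 336.23 / 340.5318
r = 0.9874

0.9874


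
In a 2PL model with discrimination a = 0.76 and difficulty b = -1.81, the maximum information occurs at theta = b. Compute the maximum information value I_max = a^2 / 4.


For 2PL, max info at theta = b = -1.81
I_max = a^2 / 4 = 0.76^2 / 4
= 0.5776 / 4
I_max = 0.1444

0.1444


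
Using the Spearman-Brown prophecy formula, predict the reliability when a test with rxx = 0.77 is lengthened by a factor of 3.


r_new = (n * rxx) / (1 + (n-1) * rxx)
r_new = (3 * 0.77) / (1 + 2 * 0.77)
r_new = 2.31 / 2.54
r_new = 0.9094

0.9094


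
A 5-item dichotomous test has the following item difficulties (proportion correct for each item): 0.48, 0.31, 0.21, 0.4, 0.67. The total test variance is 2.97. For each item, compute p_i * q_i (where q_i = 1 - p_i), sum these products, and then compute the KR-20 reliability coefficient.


For each item, compute p_i * q_i:
  Item 1: 0.48 * 0.52 = 0.2496
  Item 2: 0.31 * 0.69 = 0.2139
  Item 3: 0.21 * 0.79 = 0.1659
  Item 4: 0.4 * 0.6 = 0.24
  Item 5: 0.67 * 0.33 = 0.2211
Sum(p_i * q_i) = 0.2496 + 0.2139 + 0.1659 + 0.24 + 0.2211 = 1.0905
KR-20 = (k/(k-1)) * (1 - Sum(p_i*q_i) / Var_total)
= (5/4) * (1 - 1.0905/2.97)
= 1.25 * 0.6328
KR-20 = 0.791

0.791


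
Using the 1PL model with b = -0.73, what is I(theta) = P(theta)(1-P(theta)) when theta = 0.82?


P = 1/(1+exp(-(0.82--0.73))) = 0.8249
I = P*(1-P) = 0.8249 * 0.1751
I = 0.1444

0.1444


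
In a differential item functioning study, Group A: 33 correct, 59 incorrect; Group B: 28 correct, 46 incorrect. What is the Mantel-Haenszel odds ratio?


Odds_A = 33/59 = 0.5593
Odds_B = 28/46 = 0.6087
OR = Odds_A / Odds_B = 0.5593 / 0.6087
Exactly, OR = (33 * 46) / (59 * 28) = 1518 / 1652
OR = 0.9189

0.9189


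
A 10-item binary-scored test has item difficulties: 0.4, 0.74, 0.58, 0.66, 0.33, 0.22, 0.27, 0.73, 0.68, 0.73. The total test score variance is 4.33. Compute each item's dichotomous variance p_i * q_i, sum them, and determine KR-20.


For each item, compute p_i * q_i:
  Item 1: 0.4 * 0.6 = 0.24
  Item 2: 0.74 * 0.26 = 0.1924
  Item 3: 0.58 * 0.42 = 0.2436
  Item 4: 0.66 * 0.34 = 0.2244
  Item 5: 0.33 * 0.67 = 0.2211
  Item 6: 0.22 * 0.78 = 0.1716
  Item 7: 0.27 * 0.73 = 0.1971
  Item 8: 0.73 * 0.27 = 0.1971
  Item 9: 0.68 * 0.32 = 0.2176
  Item 10: 0.73 * 0.27 = 0.1971
Sum(p_i * q_i) = 0.24 + 0.1924 + 0.2436 + 0.2244 + 0.2211 + 0.1716 + 0.1971 + 0.1971 + 0.2176 + 0.1971 = 2.102
KR-20 = (k/(k-1)) * (1 - Sum(p_i*q_i) / Var_total)
= (10/9) * (1 - 2.102/4.33)
= 1.1111 * 0.5145
KR-20 = 0.5717

0.5717


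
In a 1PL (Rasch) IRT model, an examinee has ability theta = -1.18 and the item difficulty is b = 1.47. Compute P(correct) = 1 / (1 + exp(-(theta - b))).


theta - b = -1.18 - 1.47 = -2.65
exp(-(theta - b)) = exp(2.65) = 14.154
P = 1 / (1 + 14.154)
P = 0.066

0.066


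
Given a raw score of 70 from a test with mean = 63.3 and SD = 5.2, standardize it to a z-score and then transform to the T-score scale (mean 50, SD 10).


z = (X - mean) / SD = (70 - 63.3) / 5.2
z = 6.7 / 5.2
z = 1.2885
T-score = T = 50 + 10z
Carry z at full precision (z = 6.7 / 5.2) into the conversion:
T-score = 50 + 10 * (6.7 / 5.2) = 50 + 67 / 5.2
T-score = 50 + 12.8846
T-score = 62.8846

62.8846


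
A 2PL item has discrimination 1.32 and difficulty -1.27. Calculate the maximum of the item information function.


For 2PL, max info at theta = b = -1.27
I_max = a^2 / 4 = 1.32^2 / 4
= 1.7424 / 4
I_max = 0.4356

0.4356


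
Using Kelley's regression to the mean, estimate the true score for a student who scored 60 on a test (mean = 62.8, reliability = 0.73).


T_est = rxx * X + (1 - rxx) * mean
T_est = 0.73 * 60 + 0.27 * 62.8
T_est = 43.8 + 16.956
T_est = 60.756

60.756


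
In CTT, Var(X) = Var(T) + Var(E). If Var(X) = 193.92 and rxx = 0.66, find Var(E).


var_true = rxx * var_obs = 0.66 * 193.92 = 127.9872
var_error = var_obs - var_true
var_error = 193.92 - 127.9872
var_error = 65.9328

65.9328


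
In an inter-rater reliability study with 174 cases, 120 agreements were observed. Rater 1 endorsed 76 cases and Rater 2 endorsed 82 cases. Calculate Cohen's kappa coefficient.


P_o = 120/174 = 0.689655
P_e = (76*82 + 98*92) / 30276 = 0.503633
kappa = (P_o - P_e) / (1 - P_e)
kappa = (0.689655 - 0.503633) / (1 - 0.503633)
kappa = 0.3748

0.3748


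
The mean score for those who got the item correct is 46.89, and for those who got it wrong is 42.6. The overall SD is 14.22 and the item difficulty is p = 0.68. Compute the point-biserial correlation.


q = 1 - p = 0.32
rpb = ((M1 - M0) / SD) * sqrt(p * q)
rpb = ((46.89 - 42.6) / 14.22) * sqrt(0.68 * 0.32)
rpb = 0.1407

0.1407


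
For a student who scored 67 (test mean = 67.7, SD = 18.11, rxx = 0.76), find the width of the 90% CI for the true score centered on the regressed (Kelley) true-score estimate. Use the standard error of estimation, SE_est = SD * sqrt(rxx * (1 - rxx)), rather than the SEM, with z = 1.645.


True score estimate = 0.76*67 + 0.24*67.7 = 67.168
SE_est = SD * sqrt(rxx * (1 - rxx)) = 18.11 * sqrt(0.76 * 0.24) = 18.11 * sqrt(0.1824) = 7.734475
CI = T_est +/- z * SE_est, so width = 2 * z * SE_est = 2 * 1.645 * 7.734475
Width = 25.4464

25.4464


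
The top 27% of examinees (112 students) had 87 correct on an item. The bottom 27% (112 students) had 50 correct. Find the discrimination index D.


p_upper = 87/112 = 0.7768
p_lower = 50/112 = 0.4464
D = 0.7768 - 0.4464 = 0.3304

0.3304


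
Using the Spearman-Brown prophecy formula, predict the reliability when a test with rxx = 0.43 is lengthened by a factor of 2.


r_new = (n * rxx) / (1 + (n-1) * rxx)
r_new = (2 * 0.43) / (1 + 1 * 0.43)
r_new = 0.86 / 1.43
r_new = 0.6014

0.6014


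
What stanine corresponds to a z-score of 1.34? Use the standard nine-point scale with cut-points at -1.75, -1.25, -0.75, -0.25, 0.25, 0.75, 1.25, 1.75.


Stanine boundaries: [-1.75, -1.25, -0.75, -0.25, 0.25, 0.75, 1.25, 1.75]
z = 1.34
Check each boundary:
  z >= -1.75 -> could be stanine 2
  z >= -1.25 -> could be stanine 3
  z >= -0.75 -> could be stanine 4
  z >= -0.25 -> could be stanine 5
  z >= 0.25 -> could be stanine 6
  z >= 0.75 -> could be stanine 7
  z >= 1.25 -> could be stanine 8
  z < 1.75
Highest qualifying boundary gives stanine = 8

8


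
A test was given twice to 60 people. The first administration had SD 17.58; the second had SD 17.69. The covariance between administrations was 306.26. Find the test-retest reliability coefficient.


r = cov(X,Y) / (SD_X * SD_Y)
r = 306.26 / (17.58 * 17.69)
r = 306.26 / 310.9902
r = 0.9848

0.9848


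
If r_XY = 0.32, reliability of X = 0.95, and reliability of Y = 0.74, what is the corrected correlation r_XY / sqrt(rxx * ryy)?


r_corrected = rxy / sqrt(rxx * ryy)
= 0.32 / sqrt(0.95 * 0.74)
= 0.32 / sqrt(0.703)
= 0.32 / 0.838451
r_corrected = 0.3817

0.3817


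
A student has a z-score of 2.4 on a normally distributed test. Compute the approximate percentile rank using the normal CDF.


CDF(z) = 0.5 * (1 + erf(z/sqrt(2)))
erf(1.6971) = 0.9836
CDF = 0.9918
Percentile rank = 0.9918 * 100 = 99.18

99.18


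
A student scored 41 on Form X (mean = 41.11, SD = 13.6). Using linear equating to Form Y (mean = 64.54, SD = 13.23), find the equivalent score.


slope = SD_Y / SD_X = 13.23 / 13.6 ~ 0.9728
intercept = mean_Y - slope * mean_X = 64.54 - (13.23 / 13.6) * 41.11 ~ 24.5484
Y = slope * X + intercept. To avoid rounding drift from the rounded slope/intercept, evaluate the equivalent form Y = mean_Y + SD_Y * (X - mean_X) / SD_X at full precision:
Y = 64.54 + 13.23 * (41 - 41.11) / 13.6
Y = 64.54 - 13.23 * 0.11 / 13.6
Y = 64.54 - 1.4553 / 13.6
Y = 64.54 - 0.107
Y = 64.433

64.433


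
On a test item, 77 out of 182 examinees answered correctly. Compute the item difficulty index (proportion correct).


Item difficulty p = number correct / total examinees
p = 77 / 182
p = 0.4231

0.4231


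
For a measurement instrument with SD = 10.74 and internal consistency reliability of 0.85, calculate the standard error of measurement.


SEM = SD * sqrt(1 - rxx)
SEM = 10.74 * sqrt(1 - 0.85)
SEM = 10.74 * sqrt(0.15) = 10.74 * 0.387298
SEM = 4.1596

4.1596


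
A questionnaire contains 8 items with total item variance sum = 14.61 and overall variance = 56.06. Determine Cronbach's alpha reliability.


alpha = (k/(k-1)) * (1 - sum(si^2)/s_total^2)
= (8/7) * (1 - 14.61/56.06)
alpha = 0.845

0.845


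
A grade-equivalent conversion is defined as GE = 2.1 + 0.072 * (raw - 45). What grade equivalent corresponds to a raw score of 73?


raw - median = 73 - 45 = 28
slope * diff = 0.072 * 28 = 2.016
GE = 2.1 + 2.016
GE = 4.116

4.116


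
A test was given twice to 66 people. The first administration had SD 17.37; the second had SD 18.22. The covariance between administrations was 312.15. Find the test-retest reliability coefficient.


r = cov(X,Y) / (SD_X * SD_Y)
r = 312.15 / (17.37 * 18.22)
r = 312.15 / 316.4814
r = 0.9863

0.9863


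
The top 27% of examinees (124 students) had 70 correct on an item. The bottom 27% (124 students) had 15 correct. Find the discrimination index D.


p_upper = 70/124 = 0.5645
p_lower = 15/124 = 0.121
D = 0.5645 - 0.121 = 0.4435

0.4435


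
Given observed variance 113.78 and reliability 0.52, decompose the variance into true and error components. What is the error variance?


var_true = rxx * var_obs = 0.52 * 113.78 = 59.1656
var_error = var_obs - var_true
var_error = 113.78 - 59.1656
var_error = 54.6144

54.6144


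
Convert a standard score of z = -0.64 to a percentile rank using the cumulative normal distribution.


CDF(z) = 0.5 * (1 + erf(z/sqrt(2)))
erf(-0.4525) = -0.4778
CDF = 0.2611
Percentile rank = 0.2611 * 100 = 26.11

26.11


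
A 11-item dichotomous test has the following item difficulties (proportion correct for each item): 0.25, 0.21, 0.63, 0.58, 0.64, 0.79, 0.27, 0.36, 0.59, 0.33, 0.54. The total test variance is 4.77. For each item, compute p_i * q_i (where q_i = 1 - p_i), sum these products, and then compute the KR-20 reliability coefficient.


For each item, compute p_i * q_i:
  Item 1: 0.25 * 0.75 = 0.1875
  Item 2: 0.21 * 0.79 = 0.1659
  Item 3: 0.63 * 0.37 = 0.2331
  Item 4: 0.58 * 0.42 = 0.2436
  Item 5: 0.64 * 0.36 = 0.2304
  Item 6: 0.79 * 0.21 = 0.1659
  Item 7: 0.27 * 0.73 = 0.1971
  Item 8: 0.36 * 0.64 = 0.2304
  Item 9: 0.59 * 0.41 = 0.2419
  Item 10: 0.33 * 0.67 = 0.2211
  Item 11: 0.54 * 0.46 = 0.2484
Sum(p_i * q_i) = 0.1875 + 0.1659 + 0.2331 + 0.2436 + 0.2304 + 0.1659 + 0.1971 + 0.2304 + 0.2419 + 0.2211 + 0.2484 = 2.3653
KR-20 = (k/(k-1)) * (1 - Sum(p_i*q_i) / Var_total)
= (11/10) * (1 - 2.3653/4.77)
= 1.1 * 0.5041
KR-20 = 0.5545

0.5545


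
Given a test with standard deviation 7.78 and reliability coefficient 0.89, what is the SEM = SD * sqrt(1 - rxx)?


SEM = SD * sqrt(1 - rxx)
SEM = 7.78 * sqrt(1 - 0.89)
SEM = 7.78 * sqrt(0.11) = 7.78 * 0.331662
SEM = 2.5803

2.5803


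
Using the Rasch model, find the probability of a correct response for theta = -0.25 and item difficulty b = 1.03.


theta - b = -0.25 - 1.03 = -1.28
exp(-(theta - b)) = exp(1.28) = 3.5966
P = 1 / (1 + 3.5966)
P = 0.2176

0.2176


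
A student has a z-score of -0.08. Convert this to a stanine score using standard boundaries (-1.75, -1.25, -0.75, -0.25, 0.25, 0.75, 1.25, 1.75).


Stanine boundaries: [-1.75, -1.25, -0.75, -0.25, 0.25, 0.75, 1.25, 1.75]
z = -0.08
Check each boundary:
  z >= -1.75 -> could be stanine 2
  z >= -1.25 -> could be stanine 3
  z >= -0.75 -> could be stanine 4
  z >= -0.25 -> could be stanine 5
  z < 0.25
  z < 0.75
  z < 1.25
  z < 1.75
Highest qualifying boundary gives stanine = 5

5


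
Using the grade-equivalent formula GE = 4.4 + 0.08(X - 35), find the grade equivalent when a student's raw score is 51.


raw - median = 51 - 35 = 16
slope * diff = 0.08 * 16 = 1.28
GE = 4.4 + 1.28
GE = 5.68

5.68


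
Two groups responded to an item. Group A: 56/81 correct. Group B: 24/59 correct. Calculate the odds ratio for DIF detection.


Odds_A = 56/25 = 2.24
Odds_B = 24/35 = 0.6857
OR = Odds_A / Odds_B = 2.24 / 0.6857
Exactly, OR = (56 * 35) / (25 * 24) = 1960 / 600
OR = 3.2667

3.2667


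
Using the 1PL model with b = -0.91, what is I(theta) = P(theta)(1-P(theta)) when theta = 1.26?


P = 1/(1+exp(-(1.26--0.91))) = 0.8975
I = P*(1-P) = 0.8975 * 0.1025
I = 0.092

0.092


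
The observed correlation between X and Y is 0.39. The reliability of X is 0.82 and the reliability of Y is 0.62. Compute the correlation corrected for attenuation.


r_corrected = rxy / sqrt(rxx * ryy)
= 0.39 / sqrt(0.82 * 0.62)
= 0.39 / sqrt(0.5084)
= 0.39 / 0.713022
r_corrected = 0.547

0.547


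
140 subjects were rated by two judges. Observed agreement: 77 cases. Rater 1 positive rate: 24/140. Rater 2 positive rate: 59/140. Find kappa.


P_o = 77/140 = 0.55
P_e = (24*59 + 116*81) / 19600 = 0.551633
kappa = (P_o - P_e) / (1 - P_e)
kappa = (0.55 - 0.551633) / (1 - 0.551633)
kappa = -0.0036

-0.0036


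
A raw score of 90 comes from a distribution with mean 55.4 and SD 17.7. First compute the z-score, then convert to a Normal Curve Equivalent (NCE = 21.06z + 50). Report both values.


z = (X - mean) / SD = (90 - 55.4) / 17.7
z = 34.6 / 17.7
z = 1.9548
NCE = NCE = 21.06z + 50
Carry z at full precision (z = 34.6 / 17.7) into the conversion:
NCE = 21.06 * (34.6 / 17.7) + 50 = 728.676 / 17.7 + 50
NCE = 41.1681 + 50
NCE = 91.1681

91.1681


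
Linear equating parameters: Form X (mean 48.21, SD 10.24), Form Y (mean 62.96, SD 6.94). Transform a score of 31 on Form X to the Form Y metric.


slope = SD_Y / SD_X = 6.94 / 10.24 ~ 0.6777
intercept = mean_Y - slope * mean_X = 62.96 - (6.94 / 10.24) * 48.21 ~ 30.2864
Y = slope * X + intercept. To avoid rounding drift from the rounded slope/intercept, evaluate the equivalent form Y = mean_Y + SD_Y * (X - mean_X) / SD_X at full precision:
Y = 62.96 + 6.94 * (31 - 48.21) / 10.24
Y = 62.96 - 6.94 * 17.21 / 10.24
Y = 62.96 - 119.4374 / 10.24
Y = 62.96 - 11.6638
Y = 51.2962

51.2962


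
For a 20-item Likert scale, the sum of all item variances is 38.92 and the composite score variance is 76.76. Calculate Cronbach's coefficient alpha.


alpha = (k/(k-1)) * (1 - sum(si^2)/s_total^2)
= (20/19) * (1 - 38.92/76.76)
alpha = 0.5189

0.5189


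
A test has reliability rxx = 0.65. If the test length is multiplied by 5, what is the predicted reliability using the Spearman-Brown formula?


r_new = (n * rxx) / (1 + (n-1) * rxx)
r_new = (5 * 0.65) / (1 + 4 * 0.65)
r_new = 3.25 / 3.6
r_new = 0.9028

0.9028


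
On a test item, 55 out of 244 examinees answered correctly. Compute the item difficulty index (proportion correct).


Item difficulty p = number correct / total examinees
p = 55 / 244
p = 0.2254

0.2254


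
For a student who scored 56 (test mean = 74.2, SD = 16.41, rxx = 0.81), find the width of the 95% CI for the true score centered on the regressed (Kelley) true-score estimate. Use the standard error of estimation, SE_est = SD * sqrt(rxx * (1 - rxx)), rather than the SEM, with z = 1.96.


True score estimate = 0.81*56 + 0.19*74.2 = 59.458
SE_est = SD * sqrt(rxx * (1 - rxx)) = 16.41 * sqrt(0.81 * 0.19) = 16.41 * sqrt(0.1539) = 6.437658
CI = T_est +/- z * SE_est, so width = 2 * z * SE_est = 2 * 1.96 * 6.437658
Width = 25.2356

25.2356


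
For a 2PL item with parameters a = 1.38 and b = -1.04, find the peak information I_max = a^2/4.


For 2PL, max info at theta = b = -1.04
I_max = a^2 / 4 = 1.38^2 / 4
= 1.9044 / 4
I_max = 0.4761

0.4761


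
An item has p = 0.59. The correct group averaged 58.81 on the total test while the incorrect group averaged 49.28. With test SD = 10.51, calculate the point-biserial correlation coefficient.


q = 1 - p = 0.41
rpb = ((M1 - M0) / SD) * sqrt(p * q)
rpb = ((58.81 - 49.28) / 10.51) * sqrt(0.59 * 0.41)
rpb = 0.446

0.446


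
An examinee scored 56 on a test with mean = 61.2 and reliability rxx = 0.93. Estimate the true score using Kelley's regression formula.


T_est = rxx * X + (1 - rxx) * mean
T_est = 0.93 * 56 + 0.07 * 61.2
T_est = 52.08 + 4.284
T_est = 56.364

56.364


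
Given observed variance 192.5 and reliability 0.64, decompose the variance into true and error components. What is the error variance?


var_true = rxx * var_obs = 0.64 * 192.5 = 123.2
var_error = var_obs - var_true
var_error = 192.5 - 123.2
var_error = 69.3

69.3


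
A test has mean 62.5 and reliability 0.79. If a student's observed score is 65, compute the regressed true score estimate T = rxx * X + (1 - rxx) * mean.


T_est = rxx * X + (1 - rxx) * mean
T_est = 0.79 * 65 + 0.21 * 62.5
T_est = 51.35 + 13.125
T_est = 64.475

64.475


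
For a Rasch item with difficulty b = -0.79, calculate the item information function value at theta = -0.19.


P = 1/(1+exp(-(-0.19--0.79))) = 0.6457
I = P*(1-P) = 0.6457 * 0.3543
I = 0.2288

0.2288


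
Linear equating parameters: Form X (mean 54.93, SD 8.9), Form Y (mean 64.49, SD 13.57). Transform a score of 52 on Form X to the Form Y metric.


slope = SD_Y / SD_X = 13.57 / 8.9 ~ 1.5247
intercept = mean_Y - slope * mean_X = 64.49 - (13.57 / 8.9) * 54.93 ~ -19.2628
Y = slope * X + intercept. To avoid rounding drift from the rounded slope/intercept, evaluate the equivalent form Y = mean_Y + SD_Y * (X - mean_X) / SD_X at full precision:
Y = 64.49 + 13.57 * (52 - 54.93) / 8.9
Y = 64.49 - 13.57 * 2.93 / 8.9
Y = 64.49 - 39.7601 / 8.9
Y = 64.49 - 4.4674
Y = 60.0226

60.0226


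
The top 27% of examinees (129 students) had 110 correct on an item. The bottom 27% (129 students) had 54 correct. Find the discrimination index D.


p_upper = 110/129 = 0.8527
p_lower = 54/129 = 0.4186
D = 0.8527 - 0.4186 = 0.4341

0.4341


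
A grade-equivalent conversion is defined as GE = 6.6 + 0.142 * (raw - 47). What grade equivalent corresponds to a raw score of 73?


raw - median = 73 - 47 = 26
slope * diff = 0.142 * 26 = 3.692
GE = 6.6 + 3.692
GE = 10.292

10.292


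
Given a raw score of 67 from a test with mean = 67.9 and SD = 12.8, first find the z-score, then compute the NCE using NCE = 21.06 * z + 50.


z = (X - mean) / SD = (67 - 67.9) / 12.8
z = -0.9 / 12.8
z = -0.0703
NCE = NCE = 21.06z + 50
Carry z at full precision (z = -0.9 / 12.8) into the conversion:
NCE = 21.06 * (-0.9 / 12.8) + 50 = -18.954 / 12.8 + 50
NCE = -1.4808 + 50
NCE = 48.5192

48.5192


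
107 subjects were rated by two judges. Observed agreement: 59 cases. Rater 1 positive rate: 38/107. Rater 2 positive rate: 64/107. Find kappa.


P_o = 59/107 = 0.551402
P_e = (38*64 + 69*43) / 11449 = 0.47157
kappa = (P_o - P_e) / (1 - P_e)
kappa = (0.551402 - 0.47157) / (1 - 0.47157)
kappa = 0.1511

0.1511


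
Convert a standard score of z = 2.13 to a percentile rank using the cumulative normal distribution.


CDF(z) = 0.5 * (1 + erf(z/sqrt(2)))
erf(1.5061) = 0.9668
CDF = 0.9834
Percentile rank = 0.9834 * 100 = 98.34

98.34


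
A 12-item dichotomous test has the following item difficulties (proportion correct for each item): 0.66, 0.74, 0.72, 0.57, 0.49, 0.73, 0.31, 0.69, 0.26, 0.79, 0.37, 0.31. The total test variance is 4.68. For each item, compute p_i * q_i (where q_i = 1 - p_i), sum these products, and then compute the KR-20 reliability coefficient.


For each item, compute p_i * q_i:
  Item 1: 0.66 * 0.34 = 0.2244
  Item 2: 0.74 * 0.26 = 0.1924
  Item 3: 0.72 * 0.28 = 0.2016
  Item 4: 0.57 * 0.43 = 0.2451
  Item 5: 0.49 * 0.51 = 0.2499
  Item 6: 0.73 * 0.27 = 0.1971
  Item 7: 0.31 * 0.69 = 0.2139
  Item 8: 0.69 * 0.31 = 0.2139
  Item 9: 0.26 * 0.74 = 0.1924
  Item 10: 0.79 * 0.21 = 0.1659
  Item 11: 0.37 * 0.63 = 0.2331
  Item 12: 0.31 * 0.69 = 0.2139
Sum(p_i * q_i) = 0.2244 + 0.1924 + 0.2016 + 0.2451 + 0.2499 + 0.1971 + 0.2139 + 0.2139 + 0.1924 + 0.1659 + 0.2331 + 0.2139 = 2.5436
KR-20 = (k/(k-1)) * (1 - Sum(p_i*q_i) / Var_total)
= (12/11) * (1 - 2.5436/4.68)
= 1.0909 * 0.4565
KR-20 = 0.498

0.498
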